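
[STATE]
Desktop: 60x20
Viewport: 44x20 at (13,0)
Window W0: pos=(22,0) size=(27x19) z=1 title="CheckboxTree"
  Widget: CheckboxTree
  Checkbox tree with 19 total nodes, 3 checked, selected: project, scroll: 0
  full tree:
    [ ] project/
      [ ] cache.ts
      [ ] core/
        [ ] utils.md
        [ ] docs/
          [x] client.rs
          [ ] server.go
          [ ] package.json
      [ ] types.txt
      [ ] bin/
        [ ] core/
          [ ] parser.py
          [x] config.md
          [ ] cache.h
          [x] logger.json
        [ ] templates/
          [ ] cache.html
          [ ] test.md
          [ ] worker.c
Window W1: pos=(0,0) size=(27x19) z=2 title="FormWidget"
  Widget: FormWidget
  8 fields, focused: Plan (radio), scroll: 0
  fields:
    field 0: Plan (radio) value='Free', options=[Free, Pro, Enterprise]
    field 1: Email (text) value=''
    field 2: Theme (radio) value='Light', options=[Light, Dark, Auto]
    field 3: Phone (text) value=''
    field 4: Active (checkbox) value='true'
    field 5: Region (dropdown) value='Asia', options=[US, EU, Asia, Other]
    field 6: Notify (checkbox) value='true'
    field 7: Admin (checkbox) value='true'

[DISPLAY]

━━━━━━━━━━━━━┓━━━━━━━━━━━━━━━━━━━━━┓        
             ┃ckboxTree            ┃        
─────────────┨─────────────────────┨        
  (●) Free  (┃ project/            ┃        
  [         ]┃ ] cache.ts          ┃        
  (●) Light  ┃-] core/             ┃        
  [         ]┃ [ ] utils.md        ┃        
  [x]        ┃ [-] docs/           ┃        
  [Asia    ▼]┃   [x] client.rs     ┃        
  [x]        ┃   [ ] server.go     ┃        
  [x]        ┃   [ ] package.json  ┃        
             ┃ ] types.txt         ┃        
             ┃-] bin/              ┃        
             ┃ [-] core/           ┃        
             ┃   [ ] parser.py     ┃        
             ┃   [x] config.md     ┃        
             ┃   [ ] cache.h       ┃        
             ┃   [x] logger.json   ┃        
━━━━━━━━━━━━━┛━━━━━━━━━━━━━━━━━━━━━┛        
                                            


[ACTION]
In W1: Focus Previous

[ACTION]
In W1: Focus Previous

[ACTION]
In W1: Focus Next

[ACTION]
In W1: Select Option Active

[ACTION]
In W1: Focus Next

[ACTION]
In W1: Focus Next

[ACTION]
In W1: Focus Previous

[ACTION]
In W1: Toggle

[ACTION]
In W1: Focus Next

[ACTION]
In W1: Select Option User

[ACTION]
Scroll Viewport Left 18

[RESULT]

┏━━━━━━━━━━━━━━━━━━━━━━━━━┓━━━━━━━━━━━━━━━━━
┃ FormWidget              ┃ckboxTree        
┠─────────────────────────┨─────────────────
┃  Plan:       (●) Free  (┃ project/        
┃> Email:      [         ]┃ ] cache.ts      
┃  Theme:      (●) Light  ┃-] core/         
┃  Phone:      [         ]┃ [ ] utils.md    
┃  Active:     [x]        ┃ [-] docs/       
┃  Region:     [Asia    ▼]┃   [x] client.rs 
┃  Notify:     [x]        ┃   [ ] server.go 
┃  Admin:      [x]        ┃   [ ] package.js
┃                         ┃ ] types.txt     
┃                         ┃-] bin/          
┃                         ┃ [-] core/       
┃                         ┃   [ ] parser.py 
┃                         ┃   [x] config.md 
┃                         ┃   [ ] cache.h   
┃                         ┃   [x] logger.jso
┗━━━━━━━━━━━━━━━━━━━━━━━━━┛━━━━━━━━━━━━━━━━━
                                            


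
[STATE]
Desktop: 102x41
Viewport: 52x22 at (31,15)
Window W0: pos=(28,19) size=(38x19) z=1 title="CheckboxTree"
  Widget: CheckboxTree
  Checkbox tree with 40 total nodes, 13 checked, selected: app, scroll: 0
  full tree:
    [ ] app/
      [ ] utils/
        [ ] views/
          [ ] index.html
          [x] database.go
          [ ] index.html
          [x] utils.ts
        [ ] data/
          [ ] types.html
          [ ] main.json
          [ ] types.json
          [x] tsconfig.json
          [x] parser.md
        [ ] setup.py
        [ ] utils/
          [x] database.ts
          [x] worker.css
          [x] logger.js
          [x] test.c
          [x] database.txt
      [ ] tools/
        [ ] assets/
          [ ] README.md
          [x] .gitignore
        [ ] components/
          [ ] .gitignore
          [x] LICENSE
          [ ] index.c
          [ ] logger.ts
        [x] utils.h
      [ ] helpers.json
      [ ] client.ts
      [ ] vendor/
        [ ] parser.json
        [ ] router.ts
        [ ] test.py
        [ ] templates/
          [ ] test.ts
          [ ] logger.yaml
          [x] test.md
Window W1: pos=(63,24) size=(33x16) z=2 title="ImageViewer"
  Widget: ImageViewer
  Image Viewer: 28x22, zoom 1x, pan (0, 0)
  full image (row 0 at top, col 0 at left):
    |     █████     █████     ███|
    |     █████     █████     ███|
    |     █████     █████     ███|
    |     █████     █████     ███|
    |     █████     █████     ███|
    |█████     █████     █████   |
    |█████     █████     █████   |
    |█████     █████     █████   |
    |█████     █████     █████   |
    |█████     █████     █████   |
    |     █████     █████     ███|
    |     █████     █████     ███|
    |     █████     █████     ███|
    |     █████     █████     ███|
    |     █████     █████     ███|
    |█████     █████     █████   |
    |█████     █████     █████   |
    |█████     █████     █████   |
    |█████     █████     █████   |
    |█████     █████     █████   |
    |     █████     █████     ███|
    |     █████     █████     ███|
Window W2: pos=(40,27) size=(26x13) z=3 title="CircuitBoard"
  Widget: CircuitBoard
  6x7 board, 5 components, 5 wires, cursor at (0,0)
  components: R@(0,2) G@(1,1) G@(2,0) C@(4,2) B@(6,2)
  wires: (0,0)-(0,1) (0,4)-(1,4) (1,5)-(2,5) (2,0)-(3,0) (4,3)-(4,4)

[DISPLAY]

                                                    
                                                    
                                                    
                                                    
━━━━━━━━━━━━━━━━━━━━━━━━━━━━━━━━━━┓                 
heckboxTree                       ┃                 
──────────────────────────────────┨                 
-] app/                           ┃                 
 [-] utils/                       ┃                 
   [-] views/                   ┏━━━━━━━━━━━━━━━━━━━
     [ ] index.html             ┃ ImageViewer       
     [x] database.go            ┠───────────────────
     [ ] ┏━━━━━━━━━━━━━━━━━━━━━━━━┓   █████     ████
     [x] ┃ CircuitBoard           ┃   █████     ████
   [-] da┠────────────────────────┨   █████     ████
     [ ] ┃   0 1 2 3 4 5          ┃   █████     ████
     [ ] ┃0  [.]─ ·   R       ·   ┃   █████     ████
     [ ] ┃                    │   ┃███     █████    
     [x] ┃1       G           ·   ┃███     █████    
     [x] ┃                        ┃███     █████    
   [ ] se┃2   G                   ┃███     █████    
   [x] ut┃    │                   ┃███     █████    


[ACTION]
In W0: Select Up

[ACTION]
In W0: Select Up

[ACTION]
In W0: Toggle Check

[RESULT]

                                                    
                                                    
                                                    
                                                    
━━━━━━━━━━━━━━━━━━━━━━━━━━━━━━━━━━┓                 
heckboxTree                       ┃                 
──────────────────────────────────┨                 
x] app/                           ┃                 
 [x] utils/                       ┃                 
   [x] views/                   ┏━━━━━━━━━━━━━━━━━━━
     [x] index.html             ┃ ImageViewer       
     [x] database.go            ┠───────────────────
     [x] ┏━━━━━━━━━━━━━━━━━━━━━━━━┓   █████     ████
     [x] ┃ CircuitBoard           ┃   █████     ████
   [x] da┠────────────────────────┨   █████     ████
     [x] ┃   0 1 2 3 4 5          ┃   █████     ████
     [x] ┃0  [.]─ ·   R       ·   ┃   █████     ████
     [x] ┃                    │   ┃███     █████    
     [x] ┃1       G           ·   ┃███     █████    
     [x] ┃                        ┃███     █████    
   [x] se┃2   G                   ┃███     █████    
   [x] ut┃    │                   ┃███     █████    


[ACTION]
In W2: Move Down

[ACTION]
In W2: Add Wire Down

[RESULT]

                                                    
                                                    
                                                    
                                                    
━━━━━━━━━━━━━━━━━━━━━━━━━━━━━━━━━━┓                 
heckboxTree                       ┃                 
──────────────────────────────────┨                 
x] app/                           ┃                 
 [x] utils/                       ┃                 
   [x] views/                   ┏━━━━━━━━━━━━━━━━━━━
     [x] index.html             ┃ ImageViewer       
     [x] database.go            ┠───────────────────
     [x] ┏━━━━━━━━━━━━━━━━━━━━━━━━┓   █████     ████
     [x] ┃ CircuitBoard           ┃   █████     ████
   [x] da┠────────────────────────┨   █████     ████
     [x] ┃   0 1 2 3 4 5          ┃   █████     ████
     [x] ┃0   · ─ ·   R       ·   ┃   █████     ████
     [x] ┃                    │   ┃███     █████    
     [x] ┃1  [.]  G           ·   ┃███     █████    
     [x] ┃    │                   ┃███     █████    
   [x] se┃2   G                   ┃███     █████    
   [x] ut┃    │                   ┃███     █████    


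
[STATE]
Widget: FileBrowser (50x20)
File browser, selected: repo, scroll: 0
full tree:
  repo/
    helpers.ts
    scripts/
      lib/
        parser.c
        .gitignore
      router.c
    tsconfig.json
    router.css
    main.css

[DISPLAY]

> [-] repo/                                       
    helpers.ts                                    
    [+] scripts/                                  
    tsconfig.json                                 
    router.css                                    
    main.css                                      
                                                  
                                                  
                                                  
                                                  
                                                  
                                                  
                                                  
                                                  
                                                  
                                                  
                                                  
                                                  
                                                  
                                                  


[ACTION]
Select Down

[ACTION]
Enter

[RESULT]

  [-] repo/                                       
  > helpers.ts                                    
    [+] scripts/                                  
    tsconfig.json                                 
    router.css                                    
    main.css                                      
                                                  
                                                  
                                                  
                                                  
                                                  
                                                  
                                                  
                                                  
                                                  
                                                  
                                                  
                                                  
                                                  
                                                  


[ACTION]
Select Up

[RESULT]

> [-] repo/                                       
    helpers.ts                                    
    [+] scripts/                                  
    tsconfig.json                                 
    router.css                                    
    main.css                                      
                                                  
                                                  
                                                  
                                                  
                                                  
                                                  
                                                  
                                                  
                                                  
                                                  
                                                  
                                                  
                                                  
                                                  


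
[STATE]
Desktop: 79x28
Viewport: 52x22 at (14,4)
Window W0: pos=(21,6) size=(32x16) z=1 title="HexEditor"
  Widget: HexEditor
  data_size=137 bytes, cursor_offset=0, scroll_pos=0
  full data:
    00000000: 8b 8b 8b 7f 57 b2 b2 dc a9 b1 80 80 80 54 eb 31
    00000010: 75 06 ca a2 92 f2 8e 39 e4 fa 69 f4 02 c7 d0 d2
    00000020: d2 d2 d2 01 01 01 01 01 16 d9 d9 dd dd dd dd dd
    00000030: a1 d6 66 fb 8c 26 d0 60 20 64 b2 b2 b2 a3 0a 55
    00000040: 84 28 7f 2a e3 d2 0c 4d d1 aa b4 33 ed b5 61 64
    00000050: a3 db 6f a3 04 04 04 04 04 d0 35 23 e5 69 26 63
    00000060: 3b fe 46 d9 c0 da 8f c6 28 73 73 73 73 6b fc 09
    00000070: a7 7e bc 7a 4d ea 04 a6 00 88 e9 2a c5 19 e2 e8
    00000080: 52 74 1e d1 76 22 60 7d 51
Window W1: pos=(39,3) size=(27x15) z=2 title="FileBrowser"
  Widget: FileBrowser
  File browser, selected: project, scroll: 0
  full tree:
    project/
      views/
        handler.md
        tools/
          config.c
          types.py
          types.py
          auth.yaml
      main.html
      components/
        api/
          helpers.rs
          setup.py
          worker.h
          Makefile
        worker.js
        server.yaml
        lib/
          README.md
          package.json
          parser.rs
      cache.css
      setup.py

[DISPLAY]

                         ┃ FileBrowser             ┃
                         ┠─────────────────────────┨
       ┏━━━━━━━━━━━━━━━━━┃> [-] project/           ┃
       ┃ HexEditor       ┃    [+] views/           ┃
       ┠─────────────────┃    main.html            ┃
       ┃00000000  8B 8b 8┃    [+] components/      ┃
       ┃00000010  75 06 c┃    cache.css            ┃
       ┃00000020  d2 d2 d┃    setup.py             ┃
       ┃00000030  a1 d6 6┃                         ┃
       ┃00000040  84 28 7┃                         ┃
       ┃00000050  a3 db 6┃                         ┃
       ┃00000060  3b fe 4┃                         ┃
       ┃00000070  a7 7e b┃                         ┃
       ┃00000080  52 74 1┗━━━━━━━━━━━━━━━━━━━━━━━━━┛
       ┃                              ┃             
       ┃                              ┃             
       ┃                              ┃             
       ┗━━━━━━━━━━━━━━━━━━━━━━━━━━━━━━┛             
                                                    
                                                    
                                                    
                                                    


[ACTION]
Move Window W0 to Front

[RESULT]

                         ┃ FileBrowser             ┃
                         ┠─────────────────────────┨
       ┏━━━━━━━━━━━━━━━━━━━━━━━━━━━━━━┓/           ┃
       ┃ HexEditor                    ┃/           ┃
       ┠──────────────────────────────┨            ┃
       ┃00000000  8B 8b 8b 7f 57 b2 b2┃nents/      ┃
       ┃00000010  75 06 ca a2 92 f2 8e┃            ┃
       ┃00000020  d2 d2 d2 01 01 01 01┃            ┃
       ┃00000030  a1 d6 66 fb 8c 26 d0┃            ┃
       ┃00000040  84 28 7f 2a e3 d2 0c┃            ┃
       ┃00000050  a3 db 6f a3 04 04 04┃            ┃
       ┃00000060  3b fe 46 d9 c0 da 8f┃            ┃
       ┃00000070  a7 7e bc 7a 4d ea 04┃            ┃
       ┃00000080  52 74 1e d1 76 22 60┃━━━━━━━━━━━━┛
       ┃                              ┃             
       ┃                              ┃             
       ┃                              ┃             
       ┗━━━━━━━━━━━━━━━━━━━━━━━━━━━━━━┛             
                                                    
                                                    
                                                    
                                                    


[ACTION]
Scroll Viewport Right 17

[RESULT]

            ┃ FileBrowser             ┃             
            ┠─────────────────────────┨             
━━━━━━━━━━━━━━━━━━━━━━━━━┓/           ┃             
ditor                    ┃/           ┃             
─────────────────────────┨            ┃             
000  8B 8b 8b 7f 57 b2 b2┃nents/      ┃             
010  75 06 ca a2 92 f2 8e┃            ┃             
020  d2 d2 d2 01 01 01 01┃            ┃             
030  a1 d6 66 fb 8c 26 d0┃            ┃             
040  84 28 7f 2a e3 d2 0c┃            ┃             
050  a3 db 6f a3 04 04 04┃            ┃             
060  3b fe 46 d9 c0 da 8f┃            ┃             
070  a7 7e bc 7a 4d ea 04┃            ┃             
080  52 74 1e d1 76 22 60┃━━━━━━━━━━━━┛             
                         ┃                          
                         ┃                          
                         ┃                          
━━━━━━━━━━━━━━━━━━━━━━━━━┛                          
                                                    
                                                    
                                                    
                                                    


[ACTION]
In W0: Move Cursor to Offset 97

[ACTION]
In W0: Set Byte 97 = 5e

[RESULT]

            ┃ FileBrowser             ┃             
            ┠─────────────────────────┨             
━━━━━━━━━━━━━━━━━━━━━━━━━┓/           ┃             
ditor                    ┃/           ┃             
─────────────────────────┨            ┃             
000  8b 8b 8b 7f 57 b2 b2┃nents/      ┃             
010  75 06 ca a2 92 f2 8e┃            ┃             
020  d2 d2 d2 01 01 01 01┃            ┃             
030  a1 d6 66 fb 8c 26 d0┃            ┃             
040  84 28 7f 2a e3 d2 0c┃            ┃             
050  a3 db 6f a3 04 04 04┃            ┃             
060  3b 5E 46 d9 c0 da 8f┃            ┃             
070  a7 7e bc 7a 4d ea 04┃            ┃             
080  52 74 1e d1 76 22 60┃━━━━━━━━━━━━┛             
                         ┃                          
                         ┃                          
                         ┃                          
━━━━━━━━━━━━━━━━━━━━━━━━━┛                          
                                                    
                                                    
                                                    
                                                    


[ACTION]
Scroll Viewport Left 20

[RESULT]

                                ┃ FileBrowser       
                                ┠───────────────────
              ┏━━━━━━━━━━━━━━━━━━━━━━━━━━━━━━┓/     
              ┃ HexEditor                    ┃/     
              ┠──────────────────────────────┨      
              ┃00000000  8b 8b 8b 7f 57 b2 b2┃nents/
              ┃00000010  75 06 ca a2 92 f2 8e┃      
              ┃00000020  d2 d2 d2 01 01 01 01┃      
              ┃00000030  a1 d6 66 fb 8c 26 d0┃      
              ┃00000040  84 28 7f 2a e3 d2 0c┃      
              ┃00000050  a3 db 6f a3 04 04 04┃      
              ┃00000060  3b 5E 46 d9 c0 da 8f┃      
              ┃00000070  a7 7e bc 7a 4d ea 04┃      
              ┃00000080  52 74 1e d1 76 22 60┃━━━━━━
              ┃                              ┃      
              ┃                              ┃      
              ┃                              ┃      
              ┗━━━━━━━━━━━━━━━━━━━━━━━━━━━━━━┛      
                                                    
                                                    
                                                    
                                                    


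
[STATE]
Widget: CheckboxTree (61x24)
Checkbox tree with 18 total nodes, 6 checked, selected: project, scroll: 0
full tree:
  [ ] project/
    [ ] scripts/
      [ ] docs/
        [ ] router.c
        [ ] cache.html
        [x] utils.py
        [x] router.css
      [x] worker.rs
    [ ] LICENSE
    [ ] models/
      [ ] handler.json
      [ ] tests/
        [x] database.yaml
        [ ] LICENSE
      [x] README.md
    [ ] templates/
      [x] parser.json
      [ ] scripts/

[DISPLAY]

>[-] project/                                                
   [-] scripts/                                              
     [-] docs/                                               
       [ ] router.c                                          
       [ ] cache.html                                        
       [x] utils.py                                          
       [x] router.css                                        
     [x] worker.rs                                           
   [ ] LICENSE                                               
   [-] models/                                               
     [ ] handler.json                                        
     [-] tests/                                              
       [x] database.yaml                                     
       [ ] LICENSE                                           
     [x] README.md                                           
   [-] templates/                                            
     [x] parser.json                                         
     [ ] scripts/                                            
                                                             
                                                             
                                                             
                                                             
                                                             
                                                             


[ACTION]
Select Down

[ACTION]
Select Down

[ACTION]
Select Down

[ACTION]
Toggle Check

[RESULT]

 [-] project/                                                
   [-] scripts/                                              
     [-] docs/                                               
>      [x] router.c                                          
       [ ] cache.html                                        
       [x] utils.py                                          
       [x] router.css                                        
     [x] worker.rs                                           
   [ ] LICENSE                                               
   [-] models/                                               
     [ ] handler.json                                        
     [-] tests/                                              
       [x] database.yaml                                     
       [ ] LICENSE                                           
     [x] README.md                                           
   [-] templates/                                            
     [x] parser.json                                         
     [ ] scripts/                                            
                                                             
                                                             
                                                             
                                                             
                                                             
                                                             


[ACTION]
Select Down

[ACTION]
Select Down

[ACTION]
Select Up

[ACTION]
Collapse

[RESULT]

 [-] project/                                                
   [-] scripts/                                              
     [-] docs/                                               
       [x] router.c                                          
>      [ ] cache.html                                        
       [x] utils.py                                          
       [x] router.css                                        
     [x] worker.rs                                           
   [ ] LICENSE                                               
   [-] models/                                               
     [ ] handler.json                                        
     [-] tests/                                              
       [x] database.yaml                                     
       [ ] LICENSE                                           
     [x] README.md                                           
   [-] templates/                                            
     [x] parser.json                                         
     [ ] scripts/                                            
                                                             
                                                             
                                                             
                                                             
                                                             
                                                             


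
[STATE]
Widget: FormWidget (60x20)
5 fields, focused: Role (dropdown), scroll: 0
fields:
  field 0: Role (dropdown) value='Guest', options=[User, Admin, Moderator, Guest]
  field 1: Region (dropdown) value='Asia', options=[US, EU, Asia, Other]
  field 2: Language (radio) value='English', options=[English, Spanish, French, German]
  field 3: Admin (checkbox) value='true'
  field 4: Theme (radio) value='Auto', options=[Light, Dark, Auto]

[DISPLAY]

> Role:       [Guest                                      ▼]
  Region:     [Asia                                       ▼]
  Language:   (●) English  ( ) Spanish  ( ) French  ( ) Germ
  Admin:      [x]                                           
  Theme:      ( ) Light  ( ) Dark  (●) Auto                 
                                                            
                                                            
                                                            
                                                            
                                                            
                                                            
                                                            
                                                            
                                                            
                                                            
                                                            
                                                            
                                                            
                                                            
                                                            


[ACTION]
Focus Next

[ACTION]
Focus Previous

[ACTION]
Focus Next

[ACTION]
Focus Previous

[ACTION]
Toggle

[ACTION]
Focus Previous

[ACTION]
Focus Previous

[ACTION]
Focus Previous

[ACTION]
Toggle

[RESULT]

  Role:       [Guest                                      ▼]
  Region:     [Asia                                       ▼]
> Language:   (●) English  ( ) Spanish  ( ) French  ( ) Germ
  Admin:      [x]                                           
  Theme:      ( ) Light  ( ) Dark  (●) Auto                 
                                                            
                                                            
                                                            
                                                            
                                                            
                                                            
                                                            
                                                            
                                                            
                                                            
                                                            
                                                            
                                                            
                                                            
                                                            


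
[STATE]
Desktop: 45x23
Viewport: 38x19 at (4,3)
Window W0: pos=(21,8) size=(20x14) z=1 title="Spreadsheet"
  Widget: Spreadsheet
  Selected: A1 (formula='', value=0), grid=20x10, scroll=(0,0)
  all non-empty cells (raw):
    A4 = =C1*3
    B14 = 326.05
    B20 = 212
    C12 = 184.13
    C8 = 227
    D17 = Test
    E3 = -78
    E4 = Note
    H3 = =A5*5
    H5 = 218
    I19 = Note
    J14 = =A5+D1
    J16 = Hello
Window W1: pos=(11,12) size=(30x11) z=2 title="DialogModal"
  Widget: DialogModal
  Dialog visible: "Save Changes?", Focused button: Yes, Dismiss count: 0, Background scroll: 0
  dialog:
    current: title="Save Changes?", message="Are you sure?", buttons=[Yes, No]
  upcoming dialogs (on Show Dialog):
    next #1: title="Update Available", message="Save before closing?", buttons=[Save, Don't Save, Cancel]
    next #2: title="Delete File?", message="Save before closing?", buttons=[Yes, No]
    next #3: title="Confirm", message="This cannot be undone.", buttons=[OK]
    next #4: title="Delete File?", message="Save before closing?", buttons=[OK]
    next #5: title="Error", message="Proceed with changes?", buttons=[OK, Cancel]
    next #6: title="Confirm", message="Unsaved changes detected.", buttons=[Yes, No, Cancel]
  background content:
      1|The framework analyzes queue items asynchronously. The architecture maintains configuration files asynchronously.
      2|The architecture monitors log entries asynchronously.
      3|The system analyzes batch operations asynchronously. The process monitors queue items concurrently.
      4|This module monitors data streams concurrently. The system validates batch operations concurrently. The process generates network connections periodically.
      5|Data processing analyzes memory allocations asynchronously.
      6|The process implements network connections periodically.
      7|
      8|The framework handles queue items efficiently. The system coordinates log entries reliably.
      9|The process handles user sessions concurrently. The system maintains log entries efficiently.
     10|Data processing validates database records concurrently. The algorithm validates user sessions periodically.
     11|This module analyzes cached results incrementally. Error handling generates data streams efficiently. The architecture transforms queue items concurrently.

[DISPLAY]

                                      
                                      
                                      
                                      
                                      
                 ┏━━━━━━━━━━━━━━━━━━┓ 
                 ┃ Spreadsheet      ┃ 
                 ┠──────────────────┨ 
                 ┃A1:               ┃ 
       ┏━━━━━━━━━━━━━━━━━━━━━━━━━━━━┓ 
       ┃ DialogModal                ┃ 
       ┠────────────────────────────┨ 
       ┃The framework analyzes queue┃ 
       ┃The a┌───────────────┐ors lo┃ 
       ┃The s│ Save Changes? │tch op┃ 
       ┃This │ Are you sure? │ata st┃ 
       ┃Data │   [Yes]  No   │es mem┃ 
       ┃The p└───────────────┘ netwo┃ 
       ┃                            ┃ 


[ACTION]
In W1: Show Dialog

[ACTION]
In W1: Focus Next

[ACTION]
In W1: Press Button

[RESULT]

                                      
                                      
                                      
                                      
                                      
                 ┏━━━━━━━━━━━━━━━━━━┓ 
                 ┃ Spreadsheet      ┃ 
                 ┠──────────────────┨ 
                 ┃A1:               ┃ 
       ┏━━━━━━━━━━━━━━━━━━━━━━━━━━━━┓ 
       ┃ DialogModal                ┃ 
       ┠────────────────────────────┨ 
       ┃The framework analyzes queue┃ 
       ┃The architecture monitors lo┃ 
       ┃The system analyzes batch op┃ 
       ┃This module monitors data st┃ 
       ┃Data processing analyzes mem┃ 
       ┃The process implements netwo┃ 
       ┃                            ┃ 


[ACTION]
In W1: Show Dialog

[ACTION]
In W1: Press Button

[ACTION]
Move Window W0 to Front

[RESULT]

                                      
                                      
                                      
                                      
                                      
                 ┏━━━━━━━━━━━━━━━━━━┓ 
                 ┃ Spreadsheet      ┃ 
                 ┠──────────────────┨ 
                 ┃A1:               ┃ 
       ┏━━━━━━━━━┃       A       B  ┃ 
       ┃ DialogMo┃------------------┃ 
       ┠─────────┃  1      [0]      ┃ 
       ┃The frame┃  2        0      ┃ 
       ┃The archi┃  3        0      ┃ 
       ┃The syste┃  4        0      ┃ 
       ┃This modu┃  5        0      ┃ 
       ┃Data proc┃  6        0      ┃ 
       ┃The proce┃  7        0      ┃ 
       ┃         ┗━━━━━━━━━━━━━━━━━━┛ 


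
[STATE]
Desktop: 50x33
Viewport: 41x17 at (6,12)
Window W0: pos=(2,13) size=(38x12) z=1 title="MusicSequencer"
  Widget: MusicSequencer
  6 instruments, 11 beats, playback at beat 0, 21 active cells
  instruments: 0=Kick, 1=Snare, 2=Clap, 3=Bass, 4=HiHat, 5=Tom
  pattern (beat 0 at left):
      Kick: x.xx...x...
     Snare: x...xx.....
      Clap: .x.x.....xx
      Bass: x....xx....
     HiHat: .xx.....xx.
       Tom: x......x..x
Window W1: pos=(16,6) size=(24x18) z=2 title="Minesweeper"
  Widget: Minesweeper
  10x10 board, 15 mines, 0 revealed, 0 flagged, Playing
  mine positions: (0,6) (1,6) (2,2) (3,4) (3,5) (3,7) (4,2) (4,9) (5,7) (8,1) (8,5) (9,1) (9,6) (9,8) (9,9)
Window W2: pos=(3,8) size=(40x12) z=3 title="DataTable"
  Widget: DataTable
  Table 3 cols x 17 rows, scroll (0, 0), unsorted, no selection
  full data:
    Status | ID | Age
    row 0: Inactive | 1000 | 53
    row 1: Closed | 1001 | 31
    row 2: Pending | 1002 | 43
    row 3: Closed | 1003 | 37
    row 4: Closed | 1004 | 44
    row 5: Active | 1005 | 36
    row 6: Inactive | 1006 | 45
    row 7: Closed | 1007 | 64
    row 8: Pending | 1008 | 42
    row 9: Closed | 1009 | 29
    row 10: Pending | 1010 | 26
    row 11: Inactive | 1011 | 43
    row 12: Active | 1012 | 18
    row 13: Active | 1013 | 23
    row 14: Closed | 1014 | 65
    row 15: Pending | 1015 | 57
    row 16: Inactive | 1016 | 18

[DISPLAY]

──────┼────┼───                     ┃    
active│1000│53                      ┃    
osed  │1001│31                      ┃    
nding │1002│43                      ┃    
osed  │1003│37                      ┃    
osed  │1004│44                      ┃    
tive  │1005│36                      ┃    
━━━━━━━━━━━━━━━━━━━━━━━━━━━━━━━━━━━━┛    
ass█····██┃                      ┃       
Hat·██····┃                      ┃       
Tom█······┃                      ┃       
          ┗━━━━━━━━━━━━━━━━━━━━━━┛       
━━━━━━━━━━━━━━━━━━━━━━━━━━━━━━━━━┛       
                                         
                                         
                                         
                                         


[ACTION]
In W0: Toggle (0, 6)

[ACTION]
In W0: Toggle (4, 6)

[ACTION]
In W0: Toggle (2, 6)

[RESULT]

──────┼────┼───                     ┃    
active│1000│53                      ┃    
osed  │1001│31                      ┃    
nding │1002│43                      ┃    
osed  │1003│37                      ┃    
osed  │1004│44                      ┃    
tive  │1005│36                      ┃    
━━━━━━━━━━━━━━━━━━━━━━━━━━━━━━━━━━━━┛    
ass█····██┃                      ┃       
Hat·██···█┃                      ┃       
Tom█······┃                      ┃       
          ┗━━━━━━━━━━━━━━━━━━━━━━┛       
━━━━━━━━━━━━━━━━━━━━━━━━━━━━━━━━━┛       
                                         
                                         
                                         
                                         
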